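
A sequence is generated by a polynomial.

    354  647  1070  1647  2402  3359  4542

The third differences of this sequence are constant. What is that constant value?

24

First differences: 293, 423, 577, 755, 957, 1183
Second differences: 130, 154, 178, 202, 226
Third differences: 24, 24, 24, 24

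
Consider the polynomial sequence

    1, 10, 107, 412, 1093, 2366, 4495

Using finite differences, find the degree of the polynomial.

4

9, 97, 305, 681, 1273, 2129
88, 208, 376, 592, 856
120, 168, 216, 264
48, 48, 48
The fourth differences are constant, so the polynomial has degree 4.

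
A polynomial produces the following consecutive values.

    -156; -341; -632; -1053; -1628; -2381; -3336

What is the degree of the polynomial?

-185, -291, -421, -575, -753, -955
-106, -130, -154, -178, -202
-24, -24, -24, -24
The third differences are constant, so the polynomial has degree 3.

3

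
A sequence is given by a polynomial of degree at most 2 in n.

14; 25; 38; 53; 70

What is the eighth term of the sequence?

D1: 11, 13, 15, 17
D2: 2, 2, 2
Second differences constant at 2.
17 + 2 = 19;  70 + 19 = 89
19 + 2 = 21;  89 + 21 = 110
21 + 2 = 23;  110 + 23 = 133

133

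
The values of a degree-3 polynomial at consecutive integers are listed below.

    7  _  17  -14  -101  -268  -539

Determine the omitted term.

Using the last 5 terms:
-31, -87, -167, -271
-56, -80, -104
-24, -24
Constant third difference = -24.
Extend backward: -56 + 24 = -32;  -31 + 32 = 1;  17 − 1 = 16

16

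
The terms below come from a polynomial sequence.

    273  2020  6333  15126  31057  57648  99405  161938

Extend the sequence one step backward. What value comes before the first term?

-198

1747, 4313, 8793, 15931, 26591, 41757, 62533
2566, 4480, 7138, 10660, 15166, 20776
1914, 2658, 3522, 4506, 5610
744, 864, 984, 1104
120, 120, 120
The fifth differences are constant at 120.
Work back: 744 − 120 = 624;  1914 − 624 = 1290;  2566 − 1290 = 1276;  1747 − 1276 = 471;  273 − 471 = -198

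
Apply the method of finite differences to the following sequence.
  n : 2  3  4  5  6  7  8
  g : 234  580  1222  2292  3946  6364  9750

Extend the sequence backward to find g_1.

76

346, 642, 1070, 1654, 2418, 3386
296, 428, 584, 764, 968
132, 156, 180, 204
24, 24, 24
The fourth differences are constant at 24.
Work back: 132 − 24 = 108;  296 − 108 = 188;  346 − 188 = 158;  234 − 158 = 76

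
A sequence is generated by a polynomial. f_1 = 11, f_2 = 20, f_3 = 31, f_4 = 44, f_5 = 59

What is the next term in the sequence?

76

Δ: 9, 11, 13, 15
Δ²: 2, 2, 2
Second differences constant at 2.
15 + 2 = 17;  59 + 17 = 76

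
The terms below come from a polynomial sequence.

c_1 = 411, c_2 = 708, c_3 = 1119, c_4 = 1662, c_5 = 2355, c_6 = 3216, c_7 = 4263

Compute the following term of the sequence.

5514

Δ: 297  411  543  693  861  1047
Δ²: 114  132  150  168  186
Δ³: 18  18  18  18
Constant third difference = 18, so extend:
186 + 18 = 204;  1047 + 204 = 1251;  4263 + 1251 = 5514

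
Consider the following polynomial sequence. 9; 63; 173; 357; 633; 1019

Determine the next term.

Δ: 54, 110, 184, 276, 386
Δ²: 56, 74, 92, 110
Δ³: 18, 18, 18
Third differences constant at 18.
110 + 18 = 128;  386 + 128 = 514;  1019 + 514 = 1533

1533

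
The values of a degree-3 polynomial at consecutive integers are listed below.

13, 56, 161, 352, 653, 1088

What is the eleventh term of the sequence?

43  105  191  301  435
62  86  110  134
24  24  24
Constant third difference = 24, so extend:
134 + 24 = 158;  435 + 158 = 593;  1088 + 593 = 1681
158 + 24 = 182;  593 + 182 = 775;  1681 + 775 = 2456
182 + 24 = 206;  775 + 206 = 981;  2456 + 981 = 3437
206 + 24 = 230;  981 + 230 = 1211;  3437 + 1211 = 4648
230 + 24 = 254;  1211 + 254 = 1465;  4648 + 1465 = 6113

6113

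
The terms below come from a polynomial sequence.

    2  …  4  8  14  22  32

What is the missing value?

Using the last 5 terms:
4  6  8  10
2  2  2
Constant second difference = 2.
Extend backward: 4 − 2 = 2;  4 − 2 = 2

2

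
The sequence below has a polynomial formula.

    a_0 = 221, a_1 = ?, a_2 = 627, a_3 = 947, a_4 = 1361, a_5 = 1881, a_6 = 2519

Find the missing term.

Using the last 5 terms:
Δ: 320  414  520  638
Δ²: 94  106  118
Δ³: 12  12
Constant third difference = 12.
Extend backward: 94 − 12 = 82;  320 − 82 = 238;  627 − 238 = 389

389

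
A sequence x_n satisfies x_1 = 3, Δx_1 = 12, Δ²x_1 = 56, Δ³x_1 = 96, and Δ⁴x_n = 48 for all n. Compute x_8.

6303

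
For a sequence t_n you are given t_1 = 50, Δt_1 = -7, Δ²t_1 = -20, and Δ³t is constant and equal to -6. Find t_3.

16

Build the table forward from the leading diagonal:
D3: -6  -6  -6
D2: -20  -26  -32
D1: -7  -27  -53
t: 50  43  16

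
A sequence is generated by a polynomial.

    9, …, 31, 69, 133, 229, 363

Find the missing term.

Using the last 5 terms:
Δ: 38, 64, 96, 134
Δ²: 26, 32, 38
Δ³: 6, 6
Constant third difference = 6.
Extend backward: 26 − 6 = 20;  38 − 20 = 18;  31 − 18 = 13

13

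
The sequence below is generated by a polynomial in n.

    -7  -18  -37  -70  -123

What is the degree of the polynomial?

3

-11, -19, -33, -53
-8, -14, -20
-6, -6
The third differences are constant, so the polynomial has degree 3.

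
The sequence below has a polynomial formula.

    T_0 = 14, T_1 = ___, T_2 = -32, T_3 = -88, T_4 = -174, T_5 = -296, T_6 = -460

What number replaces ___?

Using the last 5 terms:
Δ: -56  -86  -122  -164
Δ²: -30  -36  -42
Δ³: -6  -6
Constant third difference = -6.
Extend backward: -30 + 6 = -24;  -56 + 24 = -32;  -32 + 32 = 0

0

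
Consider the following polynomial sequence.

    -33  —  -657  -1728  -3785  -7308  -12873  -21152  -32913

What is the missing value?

Using the last 7 terms:
First differences: -1071, -2057, -3523, -5565, -8279, -11761
Second differences: -986, -1466, -2042, -2714, -3482
Third differences: -480, -576, -672, -768
Fourth differences: -96, -96, -96
Constant fourth difference = -96.
Extend backward: -480 + 96 = -384;  -986 + 384 = -602;  -1071 + 602 = -469;  -657 + 469 = -188

-188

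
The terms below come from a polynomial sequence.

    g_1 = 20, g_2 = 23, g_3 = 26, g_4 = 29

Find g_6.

35

3, 3, 3
First differences constant at 3.
29 + 3 = 32
32 + 3 = 35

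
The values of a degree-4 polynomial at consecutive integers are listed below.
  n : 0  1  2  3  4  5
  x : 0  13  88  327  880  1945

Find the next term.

First differences: 13, 75, 239, 553, 1065
Second differences: 62, 164, 314, 512
Third differences: 102, 150, 198
Fourth differences: 48, 48
Fourth differences constant at 48.
198 + 48 = 246;  512 + 246 = 758;  1065 + 758 = 1823;  1945 + 1823 = 3768

3768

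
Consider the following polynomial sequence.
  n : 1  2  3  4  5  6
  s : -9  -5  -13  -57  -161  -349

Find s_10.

Δ: 4, -8, -44, -104, -188
Δ²: -12, -36, -60, -84
Δ³: -24, -24, -24
Constant third difference = -24, so extend:
-84 − 24 = -108;  -188 − 108 = -296;  -349 − 296 = -645
-108 − 24 = -132;  -296 − 132 = -428;  -645 − 428 = -1073
-132 − 24 = -156;  -428 − 156 = -584;  -1073 − 584 = -1657
-156 − 24 = -180;  -584 − 180 = -764;  -1657 − 764 = -2421

-2421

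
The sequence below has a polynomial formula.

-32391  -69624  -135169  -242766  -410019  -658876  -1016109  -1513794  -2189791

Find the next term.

D1: -37233 , -65545 , -107597 , -167253 , -248857 , -357233 , -497685 , -675997
D2: -28312 , -42052 , -59656 , -81604 , -108376 , -140452 , -178312
D3: -13740 , -17604 , -21948 , -26772 , -32076 , -37860
D4: -3864 , -4344 , -4824 , -5304 , -5784
D5: -480 , -480 , -480 , -480
Constant fifth difference = -480, so extend:
-5784 − 480 = -6264;  -37860 − 6264 = -44124;  -178312 − 44124 = -222436;  -675997 − 222436 = -898433;  -2189791 − 898433 = -3088224

-3088224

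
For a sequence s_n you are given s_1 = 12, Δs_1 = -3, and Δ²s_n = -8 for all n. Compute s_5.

Build the table forward from the leading diagonal:
Δ²: -8, -8, -8, -8, -8
Δ: -3, -11, -19, -27, -35
s: 12, 9, -2, -21, -48

-48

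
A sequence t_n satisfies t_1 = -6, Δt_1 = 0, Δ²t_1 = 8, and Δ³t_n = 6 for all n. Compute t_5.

66

Build the table forward from the leading diagonal:
D3: 6, 6, 6, 6, 6
D2: 8, 14, 20, 26, 32
D1: 0, 8, 22, 42, 68
t: -6, -6, 2, 24, 66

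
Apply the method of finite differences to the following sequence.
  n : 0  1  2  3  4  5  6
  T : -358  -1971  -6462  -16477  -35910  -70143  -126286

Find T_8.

-1613, -4491, -10015, -19433, -34233, -56143
-2878, -5524, -9418, -14800, -21910
-2646, -3894, -5382, -7110
-1248, -1488, -1728
-240, -240
Constant fifth difference = -240, so extend:
-1728 − 240 = -1968;  -7110 − 1968 = -9078;  -21910 − 9078 = -30988;  -56143 − 30988 = -87131;  -126286 − 87131 = -213417
-1968 − 240 = -2208;  -9078 − 2208 = -11286;  -30988 − 11286 = -42274;  -87131 − 42274 = -129405;  -213417 − 129405 = -342822

-342822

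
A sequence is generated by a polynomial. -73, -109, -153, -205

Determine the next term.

-265

-36, -44, -52
-8, -8
Constant second difference = -8, so extend:
-52 − 8 = -60;  -205 − 60 = -265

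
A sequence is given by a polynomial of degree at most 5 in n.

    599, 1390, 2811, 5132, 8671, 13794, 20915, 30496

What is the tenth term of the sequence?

D1: 791 , 1421 , 2321 , 3539 , 5123 , 7121 , 9581
D2: 630 , 900 , 1218 , 1584 , 1998 , 2460
D3: 270 , 318 , 366 , 414 , 462
D4: 48 , 48 , 48 , 48
Constant fourth difference = 48, so extend:
462 + 48 = 510;  2460 + 510 = 2970;  9581 + 2970 = 12551;  30496 + 12551 = 43047
510 + 48 = 558;  2970 + 558 = 3528;  12551 + 3528 = 16079;  43047 + 16079 = 59126

59126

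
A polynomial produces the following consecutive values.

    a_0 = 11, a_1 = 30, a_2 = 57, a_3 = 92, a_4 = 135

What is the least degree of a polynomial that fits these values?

19, 27, 35, 43
8, 8, 8
The second differences are constant, so the polynomial has degree 2.

2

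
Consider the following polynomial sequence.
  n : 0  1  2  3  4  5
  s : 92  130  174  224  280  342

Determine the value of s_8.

564

First differences: 38  44  50  56  62
Second differences: 6  6  6  6
The second differences are constant (6).
62 + 6 = 68;  342 + 68 = 410
68 + 6 = 74;  410 + 74 = 484
74 + 6 = 80;  484 + 80 = 564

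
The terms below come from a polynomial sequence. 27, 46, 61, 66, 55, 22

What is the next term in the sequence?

-39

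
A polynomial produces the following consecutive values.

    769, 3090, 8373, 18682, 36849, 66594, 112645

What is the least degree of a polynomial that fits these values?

5

First differences: 2321, 5283, 10309, 18167, 29745, 46051
Second differences: 2962, 5026, 7858, 11578, 16306
Third differences: 2064, 2832, 3720, 4728
Fourth differences: 768, 888, 1008
Fifth differences: 120, 120
The fifth differences are constant, so the polynomial has degree 5.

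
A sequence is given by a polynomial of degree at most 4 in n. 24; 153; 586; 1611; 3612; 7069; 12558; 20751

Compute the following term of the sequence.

32416

129, 433, 1025, 2001, 3457, 5489, 8193
304, 592, 976, 1456, 2032, 2704
288, 384, 480, 576, 672
96, 96, 96, 96
Fourth differences constant at 96.
672 + 96 = 768;  2704 + 768 = 3472;  8193 + 3472 = 11665;  20751 + 11665 = 32416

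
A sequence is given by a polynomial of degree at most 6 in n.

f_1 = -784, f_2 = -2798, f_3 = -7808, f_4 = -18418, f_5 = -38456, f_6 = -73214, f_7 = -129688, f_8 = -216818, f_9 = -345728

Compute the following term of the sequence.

-529966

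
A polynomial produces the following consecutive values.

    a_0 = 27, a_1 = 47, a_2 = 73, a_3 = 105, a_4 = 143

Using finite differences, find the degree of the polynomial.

2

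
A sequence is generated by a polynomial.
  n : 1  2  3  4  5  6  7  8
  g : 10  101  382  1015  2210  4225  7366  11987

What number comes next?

91, 281, 633, 1195, 2015, 3141, 4621
190, 352, 562, 820, 1126, 1480
162, 210, 258, 306, 354
48, 48, 48, 48
Constant fourth difference = 48, so extend:
354 + 48 = 402;  1480 + 402 = 1882;  4621 + 1882 = 6503;  11987 + 6503 = 18490

18490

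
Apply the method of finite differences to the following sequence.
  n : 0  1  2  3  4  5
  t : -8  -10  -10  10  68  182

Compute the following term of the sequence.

Δ: -2 , 0 , 20 , 58 , 114
Δ²: 2 , 20 , 38 , 56
Δ³: 18 , 18 , 18
The third differences are constant (18).
56 + 18 = 74;  114 + 74 = 188;  182 + 188 = 370

370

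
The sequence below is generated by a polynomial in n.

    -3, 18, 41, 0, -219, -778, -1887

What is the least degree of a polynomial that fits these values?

4

First differences: 21, 23, -41, -219, -559, -1109
Second differences: 2, -64, -178, -340, -550
Third differences: -66, -114, -162, -210
Fourth differences: -48, -48, -48
The fourth differences are constant, so the polynomial has degree 4.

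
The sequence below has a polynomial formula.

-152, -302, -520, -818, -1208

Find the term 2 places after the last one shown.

-2312

D1: -150  -218  -298  -390
D2: -68  -80  -92
D3: -12  -12
Third differences constant at -12.
-92 − 12 = -104;  -390 − 104 = -494;  -1208 − 494 = -1702
-104 − 12 = -116;  -494 − 116 = -610;  -1702 − 610 = -2312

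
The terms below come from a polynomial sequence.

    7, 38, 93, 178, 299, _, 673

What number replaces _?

462

Using the first 5 terms:
D1: 31  55  85  121
D2: 24  30  36
D3: 6  6
Constant third difference = 6.
Extend forward: 36 + 6 = 42;  121 + 42 = 163;  299 + 163 = 462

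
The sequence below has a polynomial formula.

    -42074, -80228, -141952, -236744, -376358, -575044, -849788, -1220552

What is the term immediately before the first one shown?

-20008

-38154, -61724, -94792, -139614, -198686, -274744, -370764
-23570, -33068, -44822, -59072, -76058, -96020
-9498, -11754, -14250, -16986, -19962
-2256, -2496, -2736, -2976
-240, -240, -240
The fifth differences are constant at -240.
Work back: -2256 + 240 = -2016;  -9498 + 2016 = -7482;  -23570 + 7482 = -16088;  -38154 + 16088 = -22066;  -42074 + 22066 = -20008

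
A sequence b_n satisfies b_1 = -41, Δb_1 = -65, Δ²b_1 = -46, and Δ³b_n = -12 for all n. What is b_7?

-1361

Build the table forward from the leading diagonal:
Δ³: -12, -12, -12, -12, -12, -12, -12
Δ²: -46, -58, -70, -82, -94, -106, -118
Δ: -65, -111, -169, -239, -321, -415, -521
b: -41, -106, -217, -386, -625, -946, -1361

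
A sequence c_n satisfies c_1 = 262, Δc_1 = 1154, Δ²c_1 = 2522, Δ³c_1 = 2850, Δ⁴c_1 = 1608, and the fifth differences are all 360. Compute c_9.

Build the table forward from the leading diagonal:
Δ⁵: 360, 360, 360, 360, 360, 360, 360, 360, 360
Δ⁴: 1608, 1968, 2328, 2688, 3048, 3408, 3768, 4128, 4488
Δ³: 2850, 4458, 6426, 8754, 11442, 14490, 17898, 21666, 25794
Δ²: 2522, 5372, 9830, 16256, 25010, 36452, 50942, 68840, 90506
Δ: 1154, 3676, 9048, 18878, 35134, 60144, 96596, 147538, 216378
c: 262, 1416, 5092, 14140, 33018, 68152, 128296, 224892, 372430

372430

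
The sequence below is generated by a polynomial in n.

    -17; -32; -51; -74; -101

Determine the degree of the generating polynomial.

2

Δ: -15, -19, -23, -27
Δ²: -4, -4, -4
The second differences are constant, so the polynomial has degree 2.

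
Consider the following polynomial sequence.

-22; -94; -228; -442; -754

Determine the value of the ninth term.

-3342

Δ: -72 , -134 , -214 , -312
Δ²: -62 , -80 , -98
Δ³: -18 , -18
Constant third difference = -18, so extend:
-98 − 18 = -116;  -312 − 116 = -428;  -754 − 428 = -1182
-116 − 18 = -134;  -428 − 134 = -562;  -1182 − 562 = -1744
-134 − 18 = -152;  -562 − 152 = -714;  -1744 − 714 = -2458
-152 − 18 = -170;  -714 − 170 = -884;  -2458 − 884 = -3342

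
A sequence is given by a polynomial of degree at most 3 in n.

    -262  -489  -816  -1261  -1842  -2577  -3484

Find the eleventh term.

-9192

Δ: -227, -327, -445, -581, -735, -907
Δ²: -100, -118, -136, -154, -172
Δ³: -18, -18, -18, -18
Constant third difference = -18, so extend:
-172 − 18 = -190;  -907 − 190 = -1097;  -3484 − 1097 = -4581
-190 − 18 = -208;  -1097 − 208 = -1305;  -4581 − 1305 = -5886
-208 − 18 = -226;  -1305 − 226 = -1531;  -5886 − 1531 = -7417
-226 − 18 = -244;  -1531 − 244 = -1775;  -7417 − 1775 = -9192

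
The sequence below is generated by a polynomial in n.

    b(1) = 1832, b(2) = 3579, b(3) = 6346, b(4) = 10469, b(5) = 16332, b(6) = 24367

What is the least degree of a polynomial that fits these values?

4

D1: 1747, 2767, 4123, 5863, 8035
D2: 1020, 1356, 1740, 2172
D3: 336, 384, 432
D4: 48, 48
The fourth differences are constant, so the polynomial has degree 4.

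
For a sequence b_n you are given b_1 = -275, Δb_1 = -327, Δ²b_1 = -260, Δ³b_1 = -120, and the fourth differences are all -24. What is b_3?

Build the table forward from the leading diagonal:
Δ⁴: -24  -24  -24
Δ³: -120  -144  -168
Δ²: -260  -380  -524
Δ: -327  -587  -967
b: -275  -602  -1189

-1189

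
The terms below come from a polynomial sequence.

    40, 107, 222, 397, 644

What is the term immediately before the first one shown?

9

D1: 67  115  175  247
D2: 48  60  72
D3: 12  12
The third differences are constant at 12.
Work back: 48 − 12 = 36;  67 − 36 = 31;  40 − 31 = 9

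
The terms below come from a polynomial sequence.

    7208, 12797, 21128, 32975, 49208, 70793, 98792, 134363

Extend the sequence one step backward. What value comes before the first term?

5589, 8331, 11847, 16233, 21585, 27999, 35571
2742, 3516, 4386, 5352, 6414, 7572
774, 870, 966, 1062, 1158
96, 96, 96, 96
The fourth differences are constant at 96.
Work back: 774 − 96 = 678;  2742 − 678 = 2064;  5589 − 2064 = 3525;  7208 − 3525 = 3683

3683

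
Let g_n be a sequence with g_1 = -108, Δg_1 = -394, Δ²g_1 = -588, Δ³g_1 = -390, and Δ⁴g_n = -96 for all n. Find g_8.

-32224

Build the table forward from the leading diagonal:
Δ⁴: -96, -96, -96, -96, -96, -96, -96, -96
Δ³: -390, -486, -582, -678, -774, -870, -966, -1062
Δ²: -588, -978, -1464, -2046, -2724, -3498, -4368, -5334
Δ: -394, -982, -1960, -3424, -5470, -8194, -11692, -16060
g: -108, -502, -1484, -3444, -6868, -12338, -20532, -32224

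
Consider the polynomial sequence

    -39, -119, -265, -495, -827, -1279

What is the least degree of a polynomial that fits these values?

3

First differences: -80, -146, -230, -332, -452
Second differences: -66, -84, -102, -120
Third differences: -18, -18, -18
The third differences are constant, so the polynomial has degree 3.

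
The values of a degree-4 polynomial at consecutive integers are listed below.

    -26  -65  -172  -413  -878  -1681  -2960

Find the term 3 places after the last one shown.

-11393

-39  -107  -241  -465  -803  -1279
-68  -134  -224  -338  -476
-66  -90  -114  -138
-24  -24  -24
Constant fourth difference = -24, so extend:
-138 − 24 = -162;  -476 − 162 = -638;  -1279 − 638 = -1917;  -2960 − 1917 = -4877
-162 − 24 = -186;  -638 − 186 = -824;  -1917 − 824 = -2741;  -4877 − 2741 = -7618
-186 − 24 = -210;  -824 − 210 = -1034;  -2741 − 1034 = -3775;  -7618 − 3775 = -11393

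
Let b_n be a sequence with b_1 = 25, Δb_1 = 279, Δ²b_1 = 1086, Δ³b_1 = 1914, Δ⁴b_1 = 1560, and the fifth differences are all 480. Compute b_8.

Build the table forward from the leading diagonal:
D5: 480, 480, 480, 480, 480, 480, 480, 480
D4: 1560, 2040, 2520, 3000, 3480, 3960, 4440, 4920
D3: 1914, 3474, 5514, 8034, 11034, 14514, 18474, 22914
D2: 1086, 3000, 6474, 11988, 20022, 31056, 45570, 64044
D1: 279, 1365, 4365, 10839, 22827, 42849, 73905, 119475
b: 25, 304, 1669, 6034, 16873, 39700, 82549, 156454

156454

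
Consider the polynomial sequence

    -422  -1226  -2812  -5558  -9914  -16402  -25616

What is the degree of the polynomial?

-804, -1586, -2746, -4356, -6488, -9214
-782, -1160, -1610, -2132, -2726
-378, -450, -522, -594
-72, -72, -72
The fourth differences are constant, so the polynomial has degree 4.

4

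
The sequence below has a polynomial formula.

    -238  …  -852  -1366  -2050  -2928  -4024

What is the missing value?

Using the last 5 terms:
D1: -514, -684, -878, -1096
D2: -170, -194, -218
D3: -24, -24
Constant third difference = -24.
Extend backward: -170 + 24 = -146;  -514 + 146 = -368;  -852 + 368 = -484

-484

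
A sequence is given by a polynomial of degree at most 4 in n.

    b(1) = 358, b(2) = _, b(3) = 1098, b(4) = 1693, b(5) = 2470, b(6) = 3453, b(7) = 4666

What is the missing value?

661

Using the last 5 terms:
First differences: 595  777  983  1213
Second differences: 182  206  230
Third differences: 24  24
Constant third difference = 24.
Extend backward: 182 − 24 = 158;  595 − 158 = 437;  1098 − 437 = 661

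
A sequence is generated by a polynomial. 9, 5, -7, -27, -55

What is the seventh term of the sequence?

-135

-4 , -12 , -20 , -28
-8 , -8 , -8
Constant second difference = -8, so extend:
-28 − 8 = -36;  -55 − 36 = -91
-36 − 8 = -44;  -91 − 44 = -135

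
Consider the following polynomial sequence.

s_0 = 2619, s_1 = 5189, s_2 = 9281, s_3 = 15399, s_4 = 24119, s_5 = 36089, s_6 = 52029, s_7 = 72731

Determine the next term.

99059

First differences: 2570 , 4092 , 6118 , 8720 , 11970 , 15940 , 20702
Second differences: 1522 , 2026 , 2602 , 3250 , 3970 , 4762
Third differences: 504 , 576 , 648 , 720 , 792
Fourth differences: 72 , 72 , 72 , 72
Constant fourth difference = 72, so extend:
792 + 72 = 864;  4762 + 864 = 5626;  20702 + 5626 = 26328;  72731 + 26328 = 99059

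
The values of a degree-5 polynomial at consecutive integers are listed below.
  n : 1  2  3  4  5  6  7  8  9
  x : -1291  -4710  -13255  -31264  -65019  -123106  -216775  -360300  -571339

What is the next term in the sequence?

Δ: -3419  -8545  -18009  -33755  -58087  -93669  -143525  -211039
Δ²: -5126  -9464  -15746  -24332  -35582  -49856  -67514
Δ³: -4338  -6282  -8586  -11250  -14274  -17658
Δ⁴: -1944  -2304  -2664  -3024  -3384
Δ⁵: -360  -360  -360  -360
The fifth differences are constant (-360).
-3384 − 360 = -3744;  -17658 − 3744 = -21402;  -67514 − 21402 = -88916;  -211039 − 88916 = -299955;  -571339 − 299955 = -871294

-871294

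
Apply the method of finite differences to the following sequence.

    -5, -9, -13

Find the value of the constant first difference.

-4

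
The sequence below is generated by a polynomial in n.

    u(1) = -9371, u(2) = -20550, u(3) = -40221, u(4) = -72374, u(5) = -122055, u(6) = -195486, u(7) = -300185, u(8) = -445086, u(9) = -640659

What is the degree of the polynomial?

5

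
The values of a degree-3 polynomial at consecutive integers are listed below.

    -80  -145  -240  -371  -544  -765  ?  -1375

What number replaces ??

-1040

Using the first 6 terms:
First differences: -65, -95, -131, -173, -221
Second differences: -30, -36, -42, -48
Third differences: -6, -6, -6
Constant third difference = -6.
Extend forward: -48 − 6 = -54;  -221 − 54 = -275;  -765 − 275 = -1040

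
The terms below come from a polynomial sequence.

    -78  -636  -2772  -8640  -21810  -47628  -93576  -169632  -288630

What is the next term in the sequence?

-558 , -2136 , -5868 , -13170 , -25818 , -45948 , -76056 , -118998
-1578 , -3732 , -7302 , -12648 , -20130 , -30108 , -42942
-2154 , -3570 , -5346 , -7482 , -9978 , -12834
-1416 , -1776 , -2136 , -2496 , -2856
-360 , -360 , -360 , -360
Constant fifth difference = -360, so extend:
-2856 − 360 = -3216;  -12834 − 3216 = -16050;  -42942 − 16050 = -58992;  -118998 − 58992 = -177990;  -288630 − 177990 = -466620

-466620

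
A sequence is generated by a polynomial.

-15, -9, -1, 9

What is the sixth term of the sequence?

D1: 6 , 8 , 10
D2: 2 , 2
Constant second difference = 2, so extend:
10 + 2 = 12;  9 + 12 = 21
12 + 2 = 14;  21 + 14 = 35

35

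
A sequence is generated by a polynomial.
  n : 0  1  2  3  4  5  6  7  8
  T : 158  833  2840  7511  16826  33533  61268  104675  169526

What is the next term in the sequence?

Δ: 675 , 2007 , 4671 , 9315 , 16707 , 27735 , 43407 , 64851
Δ²: 1332 , 2664 , 4644 , 7392 , 11028 , 15672 , 21444
Δ³: 1332 , 1980 , 2748 , 3636 , 4644 , 5772
Δ⁴: 648 , 768 , 888 , 1008 , 1128
Δ⁵: 120 , 120 , 120 , 120
The fifth differences are constant (120).
1128 + 120 = 1248;  5772 + 1248 = 7020;  21444 + 7020 = 28464;  64851 + 28464 = 93315;  169526 + 93315 = 262841

262841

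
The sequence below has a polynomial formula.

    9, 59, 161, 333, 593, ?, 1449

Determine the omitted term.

959

Using the first 5 terms:
First differences: 50, 102, 172, 260
Second differences: 52, 70, 88
Third differences: 18, 18
Constant third difference = 18.
Extend forward: 88 + 18 = 106;  260 + 106 = 366;  593 + 366 = 959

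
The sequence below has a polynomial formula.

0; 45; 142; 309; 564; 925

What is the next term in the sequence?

1410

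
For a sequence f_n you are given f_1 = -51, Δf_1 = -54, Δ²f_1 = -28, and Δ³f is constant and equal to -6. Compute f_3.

Build the table forward from the leading diagonal:
Δ³: -6, -6, -6
Δ²: -28, -34, -40
Δ: -54, -82, -116
f: -51, -105, -187

-187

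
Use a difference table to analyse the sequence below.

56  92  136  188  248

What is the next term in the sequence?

316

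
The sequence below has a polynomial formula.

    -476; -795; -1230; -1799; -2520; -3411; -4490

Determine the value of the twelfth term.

-319, -435, -569, -721, -891, -1079
-116, -134, -152, -170, -188
-18, -18, -18, -18
Constant third difference = -18, so extend:
-188 − 18 = -206;  -1079 − 206 = -1285;  -4490 − 1285 = -5775
-206 − 18 = -224;  -1285 − 224 = -1509;  -5775 − 1509 = -7284
-224 − 18 = -242;  -1509 − 242 = -1751;  -7284 − 1751 = -9035
-242 − 18 = -260;  -1751 − 260 = -2011;  -9035 − 2011 = -11046
-260 − 18 = -278;  -2011 − 278 = -2289;  -11046 − 2289 = -13335

-13335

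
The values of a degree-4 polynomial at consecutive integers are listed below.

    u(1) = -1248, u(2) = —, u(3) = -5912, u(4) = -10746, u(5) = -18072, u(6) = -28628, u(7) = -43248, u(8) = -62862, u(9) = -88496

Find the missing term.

Using the last 7 terms:
Δ: -4834, -7326, -10556, -14620, -19614, -25634
Δ²: -2492, -3230, -4064, -4994, -6020
Δ³: -738, -834, -930, -1026
Δ⁴: -96, -96, -96
Constant fourth difference = -96.
Extend backward: -738 + 96 = -642;  -2492 + 642 = -1850;  -4834 + 1850 = -2984;  -5912 + 2984 = -2928

-2928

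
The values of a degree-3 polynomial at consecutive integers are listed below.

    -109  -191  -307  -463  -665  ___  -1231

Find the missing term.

Using the first 5 terms:
-82  -116  -156  -202
-34  -40  -46
-6  -6
Constant third difference = -6.
Extend forward: -46 − 6 = -52;  -202 − 52 = -254;  -665 − 254 = -919

-919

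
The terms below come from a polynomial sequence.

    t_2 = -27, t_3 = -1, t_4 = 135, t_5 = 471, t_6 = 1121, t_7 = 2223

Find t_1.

First differences: 26, 136, 336, 650, 1102
Second differences: 110, 200, 314, 452
Third differences: 90, 114, 138
Fourth differences: 24, 24
The fourth differences are constant at 24.
Work back: 90 − 24 = 66;  110 − 66 = 44;  26 − 44 = -18;  -27 + 18 = -9

-9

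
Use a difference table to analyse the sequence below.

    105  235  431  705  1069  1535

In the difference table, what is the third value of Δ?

274

First differences: 130, 196, 274, 364, 466
Second differences: 66, 78, 90, 102
Third differences: 12, 12, 12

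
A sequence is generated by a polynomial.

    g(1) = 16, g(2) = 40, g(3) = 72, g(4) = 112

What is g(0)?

0

First differences: 24, 32, 40
Second differences: 8, 8
The second differences are constant at 8.
Work back: 24 − 8 = 16;  16 − 16 = 0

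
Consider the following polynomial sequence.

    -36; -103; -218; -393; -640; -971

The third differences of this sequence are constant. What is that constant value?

Δ: -67, -115, -175, -247, -331
Δ²: -48, -60, -72, -84
Δ³: -12, -12, -12

-12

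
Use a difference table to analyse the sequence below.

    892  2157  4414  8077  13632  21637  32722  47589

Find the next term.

67012

Δ: 1265  2257  3663  5555  8005  11085  14867
Δ²: 992  1406  1892  2450  3080  3782
Δ³: 414  486  558  630  702
Δ⁴: 72  72  72  72
Fourth differences constant at 72.
702 + 72 = 774;  3782 + 774 = 4556;  14867 + 4556 = 19423;  47589 + 19423 = 67012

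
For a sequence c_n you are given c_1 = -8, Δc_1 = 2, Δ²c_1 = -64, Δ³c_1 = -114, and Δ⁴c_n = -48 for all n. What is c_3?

Build the table forward from the leading diagonal:
D4: -48  -48  -48
D3: -114  -162  -210
D2: -64  -178  -340
D1: 2  -62  -240
c: -8  -6  -68

-68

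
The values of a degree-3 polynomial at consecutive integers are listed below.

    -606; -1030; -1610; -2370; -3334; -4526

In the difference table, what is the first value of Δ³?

First differences: -424, -580, -760, -964, -1192
Second differences: -156, -180, -204, -228
Third differences: -24, -24, -24

-24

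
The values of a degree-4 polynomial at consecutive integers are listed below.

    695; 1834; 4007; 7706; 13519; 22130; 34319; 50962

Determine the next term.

Δ: 1139, 2173, 3699, 5813, 8611, 12189, 16643
Δ²: 1034, 1526, 2114, 2798, 3578, 4454
Δ³: 492, 588, 684, 780, 876
Δ⁴: 96, 96, 96, 96
Constant fourth difference = 96, so extend:
876 + 96 = 972;  4454 + 972 = 5426;  16643 + 5426 = 22069;  50962 + 22069 = 73031

73031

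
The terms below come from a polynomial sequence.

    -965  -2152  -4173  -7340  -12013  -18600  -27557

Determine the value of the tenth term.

First differences: -1187, -2021, -3167, -4673, -6587, -8957
Second differences: -834, -1146, -1506, -1914, -2370
Third differences: -312, -360, -408, -456
Fourth differences: -48, -48, -48
The fourth differences are constant (-48).
-456 − 48 = -504;  -2370 − 504 = -2874;  -8957 − 2874 = -11831;  -27557 − 11831 = -39388
-504 − 48 = -552;  -2874 − 552 = -3426;  -11831 − 3426 = -15257;  -39388 − 15257 = -54645
-552 − 48 = -600;  -3426 − 600 = -4026;  -15257 − 4026 = -19283;  -54645 − 19283 = -73928

-73928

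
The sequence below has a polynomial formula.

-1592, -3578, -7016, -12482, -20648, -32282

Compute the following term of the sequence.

D1: -1986  -3438  -5466  -8166  -11634
D2: -1452  -2028  -2700  -3468
D3: -576  -672  -768
D4: -96  -96
Constant fourth difference = -96, so extend:
-768 − 96 = -864;  -3468 − 864 = -4332;  -11634 − 4332 = -15966;  -32282 − 15966 = -48248

-48248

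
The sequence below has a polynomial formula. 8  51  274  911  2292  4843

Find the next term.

First differences: 43, 223, 637, 1381, 2551
Second differences: 180, 414, 744, 1170
Third differences: 234, 330, 426
Fourth differences: 96, 96
Constant fourth difference = 96, so extend:
426 + 96 = 522;  1170 + 522 = 1692;  2551 + 1692 = 4243;  4843 + 4243 = 9086

9086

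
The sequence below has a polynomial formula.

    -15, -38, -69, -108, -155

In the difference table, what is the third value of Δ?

Δ: -23, -31, -39, -47
Δ²: -8, -8, -8

-39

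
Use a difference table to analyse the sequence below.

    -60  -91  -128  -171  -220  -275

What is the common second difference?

D1: -31, -37, -43, -49, -55
D2: -6, -6, -6, -6

-6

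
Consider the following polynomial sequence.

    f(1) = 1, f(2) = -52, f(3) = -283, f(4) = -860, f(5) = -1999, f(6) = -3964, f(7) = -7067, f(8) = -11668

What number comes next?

-18175

D1: -53  -231  -577  -1139  -1965  -3103  -4601
D2: -178  -346  -562  -826  -1138  -1498
D3: -168  -216  -264  -312  -360
D4: -48  -48  -48  -48
Fourth differences constant at -48.
-360 − 48 = -408;  -1498 − 408 = -1906;  -4601 − 1906 = -6507;  -11668 − 6507 = -18175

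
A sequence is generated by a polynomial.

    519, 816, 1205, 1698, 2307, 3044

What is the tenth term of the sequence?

Δ: 297 , 389 , 493 , 609 , 737
Δ²: 92 , 104 , 116 , 128
Δ³: 12 , 12 , 12
Constant third difference = 12, so extend:
128 + 12 = 140;  737 + 140 = 877;  3044 + 877 = 3921
140 + 12 = 152;  877 + 152 = 1029;  3921 + 1029 = 4950
152 + 12 = 164;  1029 + 164 = 1193;  4950 + 1193 = 6143
164 + 12 = 176;  1193 + 176 = 1369;  6143 + 1369 = 7512

7512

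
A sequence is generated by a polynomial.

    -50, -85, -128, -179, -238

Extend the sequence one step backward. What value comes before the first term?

First differences: -35, -43, -51, -59
Second differences: -8, -8, -8
The second differences are constant at -8.
Work back: -35 + 8 = -27;  -50 + 27 = -23

-23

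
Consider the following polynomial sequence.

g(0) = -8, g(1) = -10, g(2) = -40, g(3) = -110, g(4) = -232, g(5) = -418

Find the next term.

-680

D1: -2  -30  -70  -122  -186
D2: -28  -40  -52  -64
D3: -12  -12  -12
Third differences constant at -12.
-64 − 12 = -76;  -186 − 76 = -262;  -418 − 262 = -680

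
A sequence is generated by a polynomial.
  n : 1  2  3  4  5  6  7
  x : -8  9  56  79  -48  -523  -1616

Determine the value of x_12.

First differences: 17, 47, 23, -127, -475, -1093
Second differences: 30, -24, -150, -348, -618
Third differences: -54, -126, -198, -270
Fourth differences: -72, -72, -72
The fourth differences are constant (-72).
-270 − 72 = -342;  -618 − 342 = -960;  -1093 − 960 = -2053;  -1616 − 2053 = -3669
-342 − 72 = -414;  -960 − 414 = -1374;  -2053 − 1374 = -3427;  -3669 − 3427 = -7096
-414 − 72 = -486;  -1374 − 486 = -1860;  -3427 − 1860 = -5287;  -7096 − 5287 = -12383
-486 − 72 = -558;  -1860 − 558 = -2418;  -5287 − 2418 = -7705;  -12383 − 7705 = -20088
-558 − 72 = -630;  -2418 − 630 = -3048;  -7705 − 3048 = -10753;  -20088 − 10753 = -30841

-30841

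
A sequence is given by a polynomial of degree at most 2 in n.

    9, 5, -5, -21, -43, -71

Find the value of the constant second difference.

D1: -4, -10, -16, -22, -28
D2: -6, -6, -6, -6

-6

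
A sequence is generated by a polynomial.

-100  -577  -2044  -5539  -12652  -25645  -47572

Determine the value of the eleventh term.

-477  -1467  -3495  -7113  -12993  -21927
-990  -2028  -3618  -5880  -8934
-1038  -1590  -2262  -3054
-552  -672  -792
-120  -120
Fifth differences constant at -120.
-792 − 120 = -912;  -3054 − 912 = -3966;  -8934 − 3966 = -12900;  -21927 − 12900 = -34827;  -47572 − 34827 = -82399
-912 − 120 = -1032;  -3966 − 1032 = -4998;  -12900 − 4998 = -17898;  -34827 − 17898 = -52725;  -82399 − 52725 = -135124
-1032 − 120 = -1152;  -4998 − 1152 = -6150;  -17898 − 6150 = -24048;  -52725 − 24048 = -76773;  -135124 − 76773 = -211897
-1152 − 120 = -1272;  -6150 − 1272 = -7422;  -24048 − 7422 = -31470;  -76773 − 31470 = -108243;  -211897 − 108243 = -320140

-320140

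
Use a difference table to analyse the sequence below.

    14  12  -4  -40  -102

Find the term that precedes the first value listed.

8

First differences: -2, -16, -36, -62
Second differences: -14, -20, -26
Third differences: -6, -6
The third differences are constant at -6.
Work back: -14 + 6 = -8;  -2 + 8 = 6;  14 − 6 = 8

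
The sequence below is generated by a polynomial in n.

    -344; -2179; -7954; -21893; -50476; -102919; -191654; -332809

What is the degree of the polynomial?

5

First differences: -1835, -5775, -13939, -28583, -52443, -88735, -141155
Second differences: -3940, -8164, -14644, -23860, -36292, -52420
Third differences: -4224, -6480, -9216, -12432, -16128
Fourth differences: -2256, -2736, -3216, -3696
Fifth differences: -480, -480, -480
The fifth differences are constant, so the polynomial has degree 5.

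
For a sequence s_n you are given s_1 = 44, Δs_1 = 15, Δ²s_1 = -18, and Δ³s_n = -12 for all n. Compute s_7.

-376

Build the table forward from the leading diagonal:
D3: -12, -12, -12, -12, -12, -12, -12
D2: -18, -30, -42, -54, -66, -78, -90
D1: 15, -3, -33, -75, -129, -195, -273
s: 44, 59, 56, 23, -52, -181, -376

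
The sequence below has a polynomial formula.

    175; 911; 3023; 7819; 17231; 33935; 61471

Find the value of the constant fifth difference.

Δ: 736, 2112, 4796, 9412, 16704, 27536
Δ²: 1376, 2684, 4616, 7292, 10832
Δ³: 1308, 1932, 2676, 3540
Δ⁴: 624, 744, 864
Δ⁵: 120, 120

120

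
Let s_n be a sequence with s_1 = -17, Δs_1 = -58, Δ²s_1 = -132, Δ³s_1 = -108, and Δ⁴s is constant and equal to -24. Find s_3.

Build the table forward from the leading diagonal:
D4: -24, -24, -24
D3: -108, -132, -156
D2: -132, -240, -372
D1: -58, -190, -430
s: -17, -75, -265

-265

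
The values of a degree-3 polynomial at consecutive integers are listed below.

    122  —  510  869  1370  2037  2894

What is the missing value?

Using the last 5 terms:
D1: 359  501  667  857
D2: 142  166  190
D3: 24  24
Constant third difference = 24.
Extend backward: 142 − 24 = 118;  359 − 118 = 241;  510 − 241 = 269

269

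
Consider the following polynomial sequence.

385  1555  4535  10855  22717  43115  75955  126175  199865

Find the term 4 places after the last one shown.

Δ: 1170, 2980, 6320, 11862, 20398, 32840, 50220, 73690
Δ²: 1810, 3340, 5542, 8536, 12442, 17380, 23470
Δ³: 1530, 2202, 2994, 3906, 4938, 6090
Δ⁴: 672, 792, 912, 1032, 1152
Δ⁵: 120, 120, 120, 120
Constant fifth difference = 120, so extend:
1152 + 120 = 1272;  6090 + 1272 = 7362;  23470 + 7362 = 30832;  73690 + 30832 = 104522;  199865 + 104522 = 304387
1272 + 120 = 1392;  7362 + 1392 = 8754;  30832 + 8754 = 39586;  104522 + 39586 = 144108;  304387 + 144108 = 448495
1392 + 120 = 1512;  8754 + 1512 = 10266;  39586 + 10266 = 49852;  144108 + 49852 = 193960;  448495 + 193960 = 642455
1512 + 120 = 1632;  10266 + 1632 = 11898;  49852 + 11898 = 61750;  193960 + 61750 = 255710;  642455 + 255710 = 898165

898165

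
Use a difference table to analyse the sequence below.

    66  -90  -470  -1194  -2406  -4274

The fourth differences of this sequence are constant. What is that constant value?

-24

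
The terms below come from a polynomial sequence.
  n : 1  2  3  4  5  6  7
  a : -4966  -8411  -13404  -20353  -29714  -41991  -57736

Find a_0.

-2709

First differences: -3445  -4993  -6949  -9361  -12277  -15745
Second differences: -1548  -1956  -2412  -2916  -3468
Third differences: -408  -456  -504  -552
Fourth differences: -48  -48  -48
The fourth differences are constant at -48.
Work back: -408 + 48 = -360;  -1548 + 360 = -1188;  -3445 + 1188 = -2257;  -4966 + 2257 = -2709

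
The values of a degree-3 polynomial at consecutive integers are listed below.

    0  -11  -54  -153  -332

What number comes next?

-615

-11 , -43 , -99 , -179
-32 , -56 , -80
-24 , -24
Constant third difference = -24, so extend:
-80 − 24 = -104;  -179 − 104 = -283;  -332 − 283 = -615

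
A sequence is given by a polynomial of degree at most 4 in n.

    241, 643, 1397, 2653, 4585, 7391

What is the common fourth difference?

24

First differences: 402, 754, 1256, 1932, 2806
Second differences: 352, 502, 676, 874
Third differences: 150, 174, 198
Fourth differences: 24, 24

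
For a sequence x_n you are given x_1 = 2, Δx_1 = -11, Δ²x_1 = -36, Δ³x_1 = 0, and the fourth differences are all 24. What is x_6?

Build the table forward from the leading diagonal:
Fourth differences: 24  24  24  24  24  24
Third differences: 0  24  48  72  96  120
Second differences: -36  -36  -12  36  108  204
First differences: -11  -47  -83  -95  -59  49
x: 2  -9  -56  -139  -234  -293

-293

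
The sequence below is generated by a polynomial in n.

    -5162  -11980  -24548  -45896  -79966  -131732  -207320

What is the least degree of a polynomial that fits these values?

D1: -6818, -12568, -21348, -34070, -51766, -75588
D2: -5750, -8780, -12722, -17696, -23822
D3: -3030, -3942, -4974, -6126
D4: -912, -1032, -1152
D5: -120, -120
The fifth differences are constant, so the polynomial has degree 5.

5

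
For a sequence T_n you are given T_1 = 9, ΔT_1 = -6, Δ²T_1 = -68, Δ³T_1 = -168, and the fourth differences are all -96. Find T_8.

Build the table forward from the leading diagonal:
D4: -96, -96, -96, -96, -96, -96, -96, -96
D3: -168, -264, -360, -456, -552, -648, -744, -840
D2: -68, -236, -500, -860, -1316, -1868, -2516, -3260
D1: -6, -74, -310, -810, -1670, -2986, -4854, -7370
T: 9, 3, -71, -381, -1191, -2861, -5847, -10701

-10701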